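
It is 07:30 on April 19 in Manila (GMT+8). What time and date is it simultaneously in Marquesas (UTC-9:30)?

14:00 on Apr 18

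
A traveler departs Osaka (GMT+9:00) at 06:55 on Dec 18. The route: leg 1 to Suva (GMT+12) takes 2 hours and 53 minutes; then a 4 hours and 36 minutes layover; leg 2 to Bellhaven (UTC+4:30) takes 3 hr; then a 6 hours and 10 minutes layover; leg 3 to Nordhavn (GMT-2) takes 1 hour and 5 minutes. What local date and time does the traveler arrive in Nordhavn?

Convert departure to UTC: 06:55 − 9:00 = 21:55 UTC on Dec 17.
Add 2 hours and 53 minutes leg 1 → 00:48 UTC (Dec 18).
Add 4 hours and 36 minutes layover in Suva → 05:24 UTC.
Add 3 hours leg 2 → 08:24 UTC.
Add 6 hours 10 minutes layover in Bellhaven → 14:34 UTC.
Add 1 hour 5 minutes leg 3 → 15:39 UTC.
Nordhavn is UTC−2:00, so local arrival = 15:39 − 2:00 = 13:39 on Dec 18.

13:39 on December 18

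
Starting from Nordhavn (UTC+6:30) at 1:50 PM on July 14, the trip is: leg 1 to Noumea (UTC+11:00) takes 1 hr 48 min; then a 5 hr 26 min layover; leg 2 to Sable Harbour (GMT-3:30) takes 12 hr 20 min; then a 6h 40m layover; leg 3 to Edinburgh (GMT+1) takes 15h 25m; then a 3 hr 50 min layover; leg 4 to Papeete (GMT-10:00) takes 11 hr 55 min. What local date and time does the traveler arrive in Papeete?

6:44 AM on July 16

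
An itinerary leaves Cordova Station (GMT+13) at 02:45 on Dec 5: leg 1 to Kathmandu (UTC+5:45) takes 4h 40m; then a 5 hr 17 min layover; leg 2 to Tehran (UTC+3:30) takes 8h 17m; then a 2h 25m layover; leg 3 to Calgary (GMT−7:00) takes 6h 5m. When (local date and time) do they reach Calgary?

09:29 on Dec 5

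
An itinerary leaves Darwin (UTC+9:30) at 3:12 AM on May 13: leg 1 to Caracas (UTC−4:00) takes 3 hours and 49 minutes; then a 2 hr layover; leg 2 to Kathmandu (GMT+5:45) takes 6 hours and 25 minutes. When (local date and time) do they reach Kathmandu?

Convert departure to UTC: 3:12 AM − 9:30 = 5:42 PM UTC on May 12.
Add 3 hours 49 minutes leg 1 → 9:31 PM UTC.
Add 2 hours layover in Caracas → 11:31 PM UTC.
Add 6 hours 25 minutes leg 2 → 5:56 AM UTC (May 13).
Kathmandu is UTC+5:45, so local arrival = 5:56 AM + 5:45 = 11:41 AM on May 13.

11:41 AM on May 13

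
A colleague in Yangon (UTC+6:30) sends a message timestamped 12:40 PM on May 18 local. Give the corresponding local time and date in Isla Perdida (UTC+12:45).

6:55 PM on May 18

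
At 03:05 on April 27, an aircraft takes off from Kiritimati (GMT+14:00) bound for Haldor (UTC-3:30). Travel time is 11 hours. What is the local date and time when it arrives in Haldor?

Haldor is 17:30 behind Kiritimati.
After 11 hours it is 14:05 in Kiritimati.
Shift by the zone difference: 14:05 − 17:30 = 20:35 on Apr 26 in Haldor.

20:35 on Apr 26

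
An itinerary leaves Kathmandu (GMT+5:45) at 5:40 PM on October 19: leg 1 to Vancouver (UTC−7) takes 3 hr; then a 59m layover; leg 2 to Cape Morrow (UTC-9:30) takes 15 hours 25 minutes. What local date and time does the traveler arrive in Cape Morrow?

9:49 PM on Oct 19

Convert departure to UTC: 5:40 PM − 5:45 = 11:55 AM UTC on Oct 19.
Add 3 hours leg 1 → 2:55 PM UTC.
Add 59 minutes layover in Vancouver → 3:54 PM UTC.
Add 15 hours 25 minutes leg 2 → 7:19 AM UTC (Oct 20).
Cape Morrow is UTC−9:30, so local arrival = 7:19 AM − 9:30 = 9:49 PM on Oct 19.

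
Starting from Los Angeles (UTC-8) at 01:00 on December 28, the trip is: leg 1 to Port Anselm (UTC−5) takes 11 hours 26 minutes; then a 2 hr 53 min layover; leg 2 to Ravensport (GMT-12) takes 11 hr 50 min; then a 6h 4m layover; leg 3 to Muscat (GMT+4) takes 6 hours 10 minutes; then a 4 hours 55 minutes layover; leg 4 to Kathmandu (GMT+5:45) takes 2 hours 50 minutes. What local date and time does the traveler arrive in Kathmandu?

12:53 on December 30

Convert departure to UTC: 01:00 + 8:00 = 09:00 UTC on Dec 28.
Add 11 hours and 26 minutes leg 1 → 20:26 UTC.
Add 2 hours 53 minutes layover in Port Anselm → 23:19 UTC.
Add 11 hours and 50 minutes leg 2 → 11:09 UTC (Dec 29).
Add 6 hours and 4 minutes layover in Ravensport → 17:13 UTC.
Add 6 hours and 10 minutes leg 3 → 23:23 UTC.
Add 4 hours 55 minutes layover in Muscat → 04:18 UTC (Dec 30).
Add 2 hours 50 minutes leg 4 → 07:08 UTC.
Kathmandu is UTC+5:45, so local arrival = 07:08 + 5:45 = 12:53 on Dec 30.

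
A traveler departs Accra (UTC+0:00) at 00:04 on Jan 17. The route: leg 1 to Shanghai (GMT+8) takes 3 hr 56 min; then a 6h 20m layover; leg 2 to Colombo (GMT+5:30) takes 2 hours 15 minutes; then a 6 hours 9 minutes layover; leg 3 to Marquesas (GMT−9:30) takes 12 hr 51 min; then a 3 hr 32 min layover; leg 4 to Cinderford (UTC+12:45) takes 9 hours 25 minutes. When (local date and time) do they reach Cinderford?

Accra is at UTC+0, so departure is already 00:04 UTC on Jan 17.
Add 3 hours 56 minutes leg 1 → 04:00 UTC.
Add 6 hours and 20 minutes layover in Shanghai → 10:20 UTC.
Add 2 hours and 15 minutes leg 2 → 12:35 UTC.
Add 6 hours 9 minutes layover in Colombo → 18:44 UTC.
Add 12 hours 51 minutes leg 3 → 07:35 UTC (Jan 18).
Add 3 hours 32 minutes layover in Marquesas → 11:07 UTC.
Add 9 hours and 25 minutes leg 4 → 20:32 UTC.
Cinderford is UTC+12:45, so local arrival = 20:32 + 12:45 = 09:17 on Jan 19.

09:17 on January 19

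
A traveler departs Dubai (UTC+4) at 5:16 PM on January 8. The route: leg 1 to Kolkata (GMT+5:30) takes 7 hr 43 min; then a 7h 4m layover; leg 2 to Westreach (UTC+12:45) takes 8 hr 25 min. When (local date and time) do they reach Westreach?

Convert departure to UTC: 5:16 PM − 4:00 = 1:16 PM UTC on Jan 8.
Add 7 hours and 43 minutes leg 1 → 8:59 PM UTC.
Add 7 hours 4 minutes layover in Kolkata → 4:03 AM UTC (Jan 9).
Add 8 hours 25 minutes leg 2 → 12:28 PM UTC.
Westreach is UTC+12:45, so local arrival = 12:28 PM + 12:45 = 1:13 AM on Jan 10.

1:13 AM on Jan 10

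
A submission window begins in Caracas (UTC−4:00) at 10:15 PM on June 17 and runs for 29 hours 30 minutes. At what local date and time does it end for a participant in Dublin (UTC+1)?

Convert start to UTC: 10:15 PM + 4:00 = 2:15 AM UTC on Jun 18.
Add 29 hours and 30 minutes duration → 7:45 AM UTC (Jun 19).
Dublin is UTC+1:00, so local end time = 7:45 AM + 1:00 = 8:45 AM on Jun 19.

8:45 AM on Jun 19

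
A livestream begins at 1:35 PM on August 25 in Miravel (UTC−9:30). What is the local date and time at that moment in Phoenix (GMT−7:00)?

4:05 PM on Aug 25

In UTC: 1:35 PM + 9:30 = 11:05 PM on Aug 25.
Phoenix is UTC−7:00: 11:05 PM − 7:00 = 4:05 PM on Aug 25.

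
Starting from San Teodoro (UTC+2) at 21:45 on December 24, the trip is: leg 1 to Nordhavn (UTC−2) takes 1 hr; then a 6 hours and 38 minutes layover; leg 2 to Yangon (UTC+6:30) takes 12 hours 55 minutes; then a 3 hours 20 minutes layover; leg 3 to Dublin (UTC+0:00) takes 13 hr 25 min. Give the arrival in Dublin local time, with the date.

Convert departure to UTC: 21:45 − 2:00 = 19:45 UTC on Dec 24.
Add 1 hour leg 1 → 20:45 UTC.
Add 6 hours 38 minutes layover in Nordhavn → 03:23 UTC (Dec 25).
Add 12 hours 55 minutes leg 2 → 16:18 UTC.
Add 3 hours 20 minutes layover in Yangon → 19:38 UTC.
Add 13 hours 25 minutes leg 3 → 09:03 UTC (Dec 26).
Dublin is UTC+0, so local arrival is the same: 09:03 on Dec 26.

09:03 on December 26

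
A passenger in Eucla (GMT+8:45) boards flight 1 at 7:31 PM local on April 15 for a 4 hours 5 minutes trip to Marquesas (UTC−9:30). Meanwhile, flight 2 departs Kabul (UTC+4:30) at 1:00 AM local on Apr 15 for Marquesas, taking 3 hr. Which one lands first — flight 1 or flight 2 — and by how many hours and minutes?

Flight 1 in UTC: 7:31 PM − 8:45 = 10:46 AM on Apr 15.
+4 hours 5 minutes → arrive 2:51 PM UTC on Apr 15.
Flight 2 in UTC: 1:00 AM − 4:30 = 8:30 PM on Apr 14.
+3 hours → arrive 11:30 PM UTC on Apr 14.
Flight 2 lands earlier by 15 hours 21 minutes.

the second, by 15 hours 21 minutes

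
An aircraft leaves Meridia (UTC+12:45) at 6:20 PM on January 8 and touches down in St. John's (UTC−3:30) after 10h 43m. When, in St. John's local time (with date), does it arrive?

12:48 PM on Jan 8

St. John's is 16:15 behind Meridia.
After 10 hours 43 minutes it is 5:03 AM (Jan 9) in Meridia.
Shift by the zone difference: 5:03 AM − 16:15 = 12:48 PM on Jan 8 in St. John's.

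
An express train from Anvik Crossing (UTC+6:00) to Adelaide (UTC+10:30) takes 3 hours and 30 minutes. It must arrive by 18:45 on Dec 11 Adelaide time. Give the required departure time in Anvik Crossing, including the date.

Target arrival in UTC: 18:45 − 10:30 = 08:15 on Dec 11.
Subtract 3 hours 30 minutes → departure 04:45 UTC on Dec 11.
Anvik Crossing is UTC+6:00: 04:45 + 6:00 = 10:45 on Dec 11.

10:45 on December 11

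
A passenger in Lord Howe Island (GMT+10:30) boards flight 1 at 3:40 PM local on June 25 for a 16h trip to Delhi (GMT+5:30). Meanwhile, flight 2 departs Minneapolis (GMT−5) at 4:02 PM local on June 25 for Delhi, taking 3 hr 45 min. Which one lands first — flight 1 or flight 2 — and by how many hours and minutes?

Flight 1 in UTC: 3:40 PM − 10:30 = 5:10 AM on Jun 25.
+16 hours → arrive 9:10 PM UTC on Jun 25.
Flight 2 in UTC: 4:02 PM + 5:00 = 9:02 PM on Jun 25.
+3 hours and 45 minutes → arrive 12:47 AM UTC on Jun 26.
Flight 1 lands earlier by 3 hours 37 minutes.

the first, by 3 hours 37 minutes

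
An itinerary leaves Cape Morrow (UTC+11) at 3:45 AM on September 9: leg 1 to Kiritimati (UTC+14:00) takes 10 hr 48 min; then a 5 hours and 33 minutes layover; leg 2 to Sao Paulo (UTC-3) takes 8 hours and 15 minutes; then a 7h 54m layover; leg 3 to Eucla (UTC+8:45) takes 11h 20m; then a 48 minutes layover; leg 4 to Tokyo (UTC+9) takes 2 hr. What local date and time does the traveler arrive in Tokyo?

Convert departure to UTC: 3:45 AM − 11:00 = 4:45 PM UTC on Sep 8.
Add 10 hours 48 minutes leg 1 → 3:33 AM UTC (Sep 9).
Add 5 hours 33 minutes layover in Kiritimati → 9:06 AM UTC.
Add 8 hours 15 minutes leg 2 → 5:21 PM UTC.
Add 7 hours 54 minutes layover in Sao Paulo → 1:15 AM UTC (Sep 10).
Add 11 hours 20 minutes leg 3 → 12:35 PM UTC.
Add 48 minutes layover in Eucla → 1:23 PM UTC.
Add 2 hours leg 4 → 3:23 PM UTC.
Tokyo is UTC+9:00, so local arrival = 3:23 PM + 9:00 = 12:23 AM on Sep 11.

12:23 AM on September 11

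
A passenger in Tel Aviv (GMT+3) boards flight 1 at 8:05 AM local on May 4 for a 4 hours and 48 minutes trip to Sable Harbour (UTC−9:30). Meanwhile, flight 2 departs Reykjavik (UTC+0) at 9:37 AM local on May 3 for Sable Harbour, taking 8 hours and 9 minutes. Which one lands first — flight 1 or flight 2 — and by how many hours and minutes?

the second, by 16 hours 7 minutes

Flight 1 in UTC: 8:05 AM − 3:00 = 5:05 AM on May 4.
+4 hours and 48 minutes → arrive 9:53 AM UTC on May 4.
Flight 2 departs at 9:37 AM UTC (May 3).
+8 hours 9 minutes → arrive 5:46 PM UTC on May 3.
Flight 2 lands earlier by 16 hours 7 minutes.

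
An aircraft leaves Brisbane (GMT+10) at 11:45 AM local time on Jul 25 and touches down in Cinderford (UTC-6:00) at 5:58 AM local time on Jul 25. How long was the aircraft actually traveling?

10 hours 13 minutes

Departure in UTC: 11:45 AM − 10:00 = 1:45 AM on Jul 25.
Arrival in UTC: 5:58 AM + 6:00 = 11:58 AM on Jul 25.
Elapsed = 11:58 AM − 1:45 AM = 10 hours 13 minutes.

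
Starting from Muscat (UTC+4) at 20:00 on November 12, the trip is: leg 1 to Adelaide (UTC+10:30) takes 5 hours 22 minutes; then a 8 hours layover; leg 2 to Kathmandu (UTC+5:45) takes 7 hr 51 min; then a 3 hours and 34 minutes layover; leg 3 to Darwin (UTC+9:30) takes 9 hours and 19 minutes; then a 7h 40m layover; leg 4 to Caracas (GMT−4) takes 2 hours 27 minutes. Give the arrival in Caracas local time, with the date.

Convert departure to UTC: 20:00 − 4:00 = 16:00 UTC on Nov 12.
Add 5 hours and 22 minutes leg 1 → 21:22 UTC.
Add 8 hours layover in Adelaide → 05:22 UTC (Nov 13).
Add 7 hours 51 minutes leg 2 → 13:13 UTC.
Add 3 hours 34 minutes layover in Kathmandu → 16:47 UTC.
Add 9 hours and 19 minutes leg 3 → 02:06 UTC (Nov 14).
Add 7 hours and 40 minutes layover in Darwin → 09:46 UTC.
Add 2 hours and 27 minutes leg 4 → 12:13 UTC.
Caracas is UTC−4:00, so local arrival = 12:13 − 4:00 = 08:13 on Nov 14.

08:13 on November 14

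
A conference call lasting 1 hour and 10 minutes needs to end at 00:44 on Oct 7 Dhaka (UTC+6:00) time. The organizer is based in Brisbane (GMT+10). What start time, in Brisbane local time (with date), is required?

03:34 on October 7

Target end time in UTC: 00:44 − 6:00 = 18:44 on Oct 6.
Subtract 1 hour 10 minutes → start 17:34 UTC on Oct 6.
Brisbane is UTC+10:00: 17:34 + 10:00 = 03:34 on Oct 7.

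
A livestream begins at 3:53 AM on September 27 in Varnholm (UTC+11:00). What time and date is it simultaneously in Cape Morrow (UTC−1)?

3:53 PM on September 26

In UTC: 3:53 AM − 11:00 = 4:53 PM on Sep 26.
Cape Morrow is UTC−1:00: 4:53 PM − 1:00 = 3:53 PM on Sep 26.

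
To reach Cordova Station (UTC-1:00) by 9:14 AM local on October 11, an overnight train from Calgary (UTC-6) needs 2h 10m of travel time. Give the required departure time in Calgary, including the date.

Target arrival in UTC: 9:14 AM + 1:00 = 10:14 AM on Oct 11.
Subtract 2 hours 10 minutes → departure 8:04 AM UTC on Oct 11.
Calgary is UTC−6:00: 8:04 AM − 6:00 = 2:04 AM on Oct 11.

2:04 AM on October 11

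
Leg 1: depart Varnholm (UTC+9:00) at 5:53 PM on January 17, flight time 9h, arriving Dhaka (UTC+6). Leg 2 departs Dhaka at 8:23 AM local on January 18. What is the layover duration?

Convert departure to UTC: 5:53 PM − 9:00 = 8:53 AM UTC on Jan 17.
Add 9 hours flight time → 5:53 PM UTC.
Dhaka is UTC+6:00, so local arrival = 5:53 PM + 6:00 = 11:53 PM on Jan 17.
Layover = 8:23 AM − 11:53 PM (+1 day) = 8 hours 30 minutes.

8 hours 30 minutes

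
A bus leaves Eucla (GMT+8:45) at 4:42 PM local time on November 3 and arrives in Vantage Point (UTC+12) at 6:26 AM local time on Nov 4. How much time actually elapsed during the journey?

10 hours 29 minutes

Departure in UTC: 4:42 PM − 8:45 = 7:57 AM on Nov 3.
Arrival in UTC: 6:26 AM − 12:00 = 6:26 PM on Nov 3.
Elapsed = 6:26 PM − 7:57 AM = 10 hours 29 minutes.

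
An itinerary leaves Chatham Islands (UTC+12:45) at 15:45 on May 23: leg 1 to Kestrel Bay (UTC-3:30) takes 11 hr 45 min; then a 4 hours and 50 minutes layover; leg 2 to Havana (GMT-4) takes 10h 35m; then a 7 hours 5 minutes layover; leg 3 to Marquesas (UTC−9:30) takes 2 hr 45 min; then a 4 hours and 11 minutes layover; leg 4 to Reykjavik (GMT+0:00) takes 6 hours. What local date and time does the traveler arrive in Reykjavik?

Convert departure to UTC: 15:45 − 12:45 = 03:00 UTC on May 23.
Add 11 hours 45 minutes leg 1 → 14:45 UTC.
Add 4 hours 50 minutes layover in Kestrel Bay → 19:35 UTC.
Add 10 hours 35 minutes leg 2 → 06:10 UTC (May 24).
Add 7 hours 5 minutes layover in Havana → 13:15 UTC.
Add 2 hours 45 minutes leg 3 → 16:00 UTC.
Add 4 hours and 11 minutes layover in Marquesas → 20:11 UTC.
Add 6 hours leg 4 → 02:11 UTC (May 25).
Reykjavik is UTC+0, so local arrival is the same: 02:11 on May 25.

02:11 on May 25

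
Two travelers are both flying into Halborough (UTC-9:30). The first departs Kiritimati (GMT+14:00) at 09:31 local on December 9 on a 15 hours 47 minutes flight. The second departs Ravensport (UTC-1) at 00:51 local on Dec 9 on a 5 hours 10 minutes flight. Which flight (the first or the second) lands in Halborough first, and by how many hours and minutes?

Flight 1 in UTC: 09:31 − 14:00 = 19:31 on Dec 8.
+15 hours 47 minutes → arrive 11:18 UTC on Dec 9.
Flight 2 in UTC: 00:51 + 1:00 = 01:51 on Dec 9.
+5 hours and 10 minutes → arrive 07:01 UTC on Dec 9.
Flight 2 lands earlier by 4 hours 17 minutes.

the second, by 4 hours 17 minutes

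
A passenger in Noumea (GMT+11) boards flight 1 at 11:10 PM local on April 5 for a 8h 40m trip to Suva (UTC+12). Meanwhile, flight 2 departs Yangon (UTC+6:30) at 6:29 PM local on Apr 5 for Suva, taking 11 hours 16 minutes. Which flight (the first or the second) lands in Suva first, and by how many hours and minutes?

the first, by 2 hours 25 minutes

Flight 1 in UTC: 11:10 PM − 11:00 = 12:10 PM on Apr 5.
+8 hours 40 minutes → arrive 8:50 PM UTC on Apr 5.
Flight 2 in UTC: 6:29 PM − 6:30 = 11:59 AM on Apr 5.
+11 hours and 16 minutes → arrive 11:15 PM UTC on Apr 5.
Flight 1 lands earlier by 2 hours 25 minutes.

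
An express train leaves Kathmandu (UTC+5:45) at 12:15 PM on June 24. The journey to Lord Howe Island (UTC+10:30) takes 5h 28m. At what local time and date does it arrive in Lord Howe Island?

Convert departure to UTC: 12:15 PM − 5:45 = 6:30 AM UTC on Jun 24.
Add 5 hours 28 minutes travel time → 11:58 AM UTC.
Lord Howe Island is UTC+10:30, so local arrival = 11:58 AM + 10:30 = 10:28 PM on Jun 24.

10:28 PM on June 24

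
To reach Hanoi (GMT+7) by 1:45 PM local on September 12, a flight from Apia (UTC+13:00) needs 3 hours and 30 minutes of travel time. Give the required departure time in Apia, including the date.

Target arrival in UTC: 1:45 PM − 7:00 = 6:45 AM on Sep 12.
Subtract 3 hours 30 minutes → departure 3:15 AM UTC on Sep 12.
Apia is UTC+13:00: 3:15 AM + 13:00 = 4:15 PM on Sep 12.

4:15 PM on Sep 12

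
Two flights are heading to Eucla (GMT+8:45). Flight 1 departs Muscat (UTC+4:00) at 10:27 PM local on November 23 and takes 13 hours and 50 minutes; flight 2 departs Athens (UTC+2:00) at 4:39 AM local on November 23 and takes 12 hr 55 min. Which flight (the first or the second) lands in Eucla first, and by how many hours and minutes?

Flight 1 in UTC: 10:27 PM − 4:00 = 6:27 PM on Nov 23.
+13 hours 50 minutes → arrive 8:17 AM UTC on Nov 24.
Flight 2 in UTC: 4:39 AM − 2:00 = 2:39 AM on Nov 23.
+12 hours 55 minutes → arrive 3:34 PM UTC on Nov 23.
Flight 2 lands earlier by 16 hours 43 minutes.

the second, by 16 hours 43 minutes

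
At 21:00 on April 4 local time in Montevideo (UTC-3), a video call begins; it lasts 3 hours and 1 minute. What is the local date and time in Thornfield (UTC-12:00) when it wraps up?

Convert start to UTC: 21:00 + 3:00 = 00:00 UTC on Apr 5.
Add 3 hours and 1 minute duration → 03:01 UTC.
Thornfield is UTC−12:00, so local end time = 03:01 − 12:00 = 15:01 on Apr 4.

15:01 on April 4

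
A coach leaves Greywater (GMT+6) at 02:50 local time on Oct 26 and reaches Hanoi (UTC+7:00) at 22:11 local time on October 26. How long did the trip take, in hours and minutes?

18 hours 21 minutes

Hanoi is 1:00 ahead of Greywater.
Clock-face elapsed time (ignoring zones) is 19 hours 21 minutes.
Actual elapsed = 19 hours 21 minutes − 1:00 = 18 hours 21 minutes.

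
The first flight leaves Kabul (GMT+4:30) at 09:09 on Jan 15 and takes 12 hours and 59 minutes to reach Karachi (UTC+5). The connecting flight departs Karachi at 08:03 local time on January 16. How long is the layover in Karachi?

Convert departure to UTC: 09:09 − 4:30 = 04:39 UTC on Jan 15.
Add 12 hours 59 minutes flight time → 17:38 UTC.
Karachi is UTC+5:00, so local arrival = 17:38 + 5:00 = 22:38 on Jan 15.
Layover = 08:03 − 22:38 (+1 day) = 9 hours 25 minutes.

9 hours 25 minutes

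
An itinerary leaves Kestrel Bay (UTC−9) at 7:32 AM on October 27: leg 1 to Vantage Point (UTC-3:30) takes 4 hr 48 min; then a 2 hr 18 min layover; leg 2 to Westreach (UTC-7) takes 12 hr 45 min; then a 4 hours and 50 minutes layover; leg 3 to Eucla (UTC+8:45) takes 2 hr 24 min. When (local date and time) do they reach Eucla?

Convert departure to UTC: 7:32 AM + 9:00 = 4:32 PM UTC on Oct 27.
Add 4 hours and 48 minutes leg 1 → 9:20 PM UTC.
Add 2 hours and 18 minutes layover in Vantage Point → 11:38 PM UTC.
Add 12 hours and 45 minutes leg 2 → 12:23 PM UTC (Oct 28).
Add 4 hours and 50 minutes layover in Westreach → 5:13 PM UTC.
Add 2 hours 24 minutes leg 3 → 7:37 PM UTC.
Eucla is UTC+8:45, so local arrival = 7:37 PM + 8:45 = 4:22 AM on Oct 29.

4:22 AM on October 29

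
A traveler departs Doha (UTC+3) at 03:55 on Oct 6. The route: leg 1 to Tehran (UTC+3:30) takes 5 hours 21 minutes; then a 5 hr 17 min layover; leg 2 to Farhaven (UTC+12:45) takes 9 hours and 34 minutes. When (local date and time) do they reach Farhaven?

Convert departure to UTC: 03:55 − 3:00 = 00:55 UTC on Oct 6.
Add 5 hours 21 minutes leg 1 → 06:16 UTC.
Add 5 hours and 17 minutes layover in Tehran → 11:33 UTC.
Add 9 hours 34 minutes leg 2 → 21:07 UTC.
Farhaven is UTC+12:45, so local arrival = 21:07 + 12:45 = 09:52 on Oct 7.

09:52 on Oct 7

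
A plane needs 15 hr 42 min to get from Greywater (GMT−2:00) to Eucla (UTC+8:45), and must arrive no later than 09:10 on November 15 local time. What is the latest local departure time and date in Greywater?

Target arrival in UTC: 09:10 − 8:45 = 00:25 on Nov 15.
Subtract 15 hours 42 minutes → departure 08:43 UTC on Nov 14.
Greywater is UTC−2:00: 08:43 − 2:00 = 06:43 on Nov 14.

06:43 on November 14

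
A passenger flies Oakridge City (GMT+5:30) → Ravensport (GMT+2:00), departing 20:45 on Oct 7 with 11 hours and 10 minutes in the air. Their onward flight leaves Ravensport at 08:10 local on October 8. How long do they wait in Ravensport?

Convert departure to UTC: 20:45 − 5:30 = 15:15 UTC on Oct 7.
Add 11 hours 10 minutes flight time → 02:25 UTC (Oct 8).
Ravensport is UTC+2:00, so local arrival = 02:25 + 2:00 = 04:25 on Oct 8.
Layover = 08:10 − 04:25 = 3 hours 45 minutes.

3 hours 45 minutes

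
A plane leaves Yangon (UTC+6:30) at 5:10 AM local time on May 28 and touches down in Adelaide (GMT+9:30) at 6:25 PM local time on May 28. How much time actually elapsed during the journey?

10 hours 15 minutes

Adelaide is 3:00 ahead of Yangon.
Clock-face elapsed time (ignoring zones) is 13 hours 15 minutes.
Actual elapsed = 13 hours 15 minutes − 3:00 = 10 hours 15 minutes.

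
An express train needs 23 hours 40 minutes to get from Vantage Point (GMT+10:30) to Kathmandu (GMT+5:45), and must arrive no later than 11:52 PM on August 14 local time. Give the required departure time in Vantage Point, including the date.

4:57 AM on August 14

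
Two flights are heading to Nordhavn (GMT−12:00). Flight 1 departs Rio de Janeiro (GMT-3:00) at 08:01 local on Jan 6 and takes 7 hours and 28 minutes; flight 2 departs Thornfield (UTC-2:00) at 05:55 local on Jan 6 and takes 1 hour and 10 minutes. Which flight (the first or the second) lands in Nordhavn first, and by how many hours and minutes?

the second, by 9 hours 24 minutes

Flight 1 in UTC: 08:01 + 3:00 = 11:01 on Jan 6.
+7 hours 28 minutes → arrive 18:29 UTC on Jan 6.
Flight 2 in UTC: 05:55 + 2:00 = 07:55 on Jan 6.
+1 hour and 10 minutes → arrive 09:05 UTC on Jan 6.
Flight 2 lands earlier by 9 hours 24 minutes.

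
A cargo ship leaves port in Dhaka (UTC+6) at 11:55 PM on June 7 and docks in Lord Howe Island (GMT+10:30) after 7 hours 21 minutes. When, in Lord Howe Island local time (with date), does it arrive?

Convert departure to UTC: 11:55 PM − 6:00 = 5:55 PM UTC on Jun 7.
Add 7 hours 21 minutes travel time → 1:16 AM UTC (Jun 8).
Lord Howe Island is UTC+10:30, so local arrival = 1:16 AM + 10:30 = 11:46 AM on Jun 8.

11:46 AM on June 8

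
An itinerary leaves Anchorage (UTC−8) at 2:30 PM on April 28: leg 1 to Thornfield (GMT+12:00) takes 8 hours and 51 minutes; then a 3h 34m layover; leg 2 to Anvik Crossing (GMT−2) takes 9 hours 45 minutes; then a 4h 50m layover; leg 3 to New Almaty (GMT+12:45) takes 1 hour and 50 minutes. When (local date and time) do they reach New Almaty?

4:05 PM on April 30

Convert departure to UTC: 2:30 PM + 8:00 = 10:30 PM UTC on Apr 28.
Add 8 hours and 51 minutes leg 1 → 7:21 AM UTC (Apr 29).
Add 3 hours 34 minutes layover in Thornfield → 10:55 AM UTC.
Add 9 hours and 45 minutes leg 2 → 8:40 PM UTC.
Add 4 hours 50 minutes layover in Anvik Crossing → 1:30 AM UTC (Apr 30).
Add 1 hour and 50 minutes leg 3 → 3:20 AM UTC.
New Almaty is UTC+12:45, so local arrival = 3:20 AM + 12:45 = 4:05 PM on Apr 30.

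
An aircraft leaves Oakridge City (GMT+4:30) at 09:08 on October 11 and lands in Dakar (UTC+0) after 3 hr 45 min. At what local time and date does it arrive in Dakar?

08:23 on Oct 11

Convert departure to UTC: 09:08 − 4:30 = 04:38 UTC on Oct 11.
Add 3 hours 45 minutes travel time → 08:23 UTC.
Dakar is UTC+0, so local arrival is the same: 08:23 on Oct 11.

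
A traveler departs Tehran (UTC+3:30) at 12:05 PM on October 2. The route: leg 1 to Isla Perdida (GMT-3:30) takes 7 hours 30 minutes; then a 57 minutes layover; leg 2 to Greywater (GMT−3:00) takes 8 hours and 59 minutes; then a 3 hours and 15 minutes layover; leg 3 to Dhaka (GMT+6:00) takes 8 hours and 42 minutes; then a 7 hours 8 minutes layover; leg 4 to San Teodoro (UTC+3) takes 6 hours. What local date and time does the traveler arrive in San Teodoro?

Convert departure to UTC: 12:05 PM − 3:30 = 8:35 AM UTC on Oct 2.
Add 7 hours and 30 minutes leg 1 → 4:05 PM UTC.
Add 57 minutes layover in Isla Perdida → 5:02 PM UTC.
Add 8 hours and 59 minutes leg 2 → 2:01 AM UTC (Oct 3).
Add 3 hours 15 minutes layover in Greywater → 5:16 AM UTC.
Add 8 hours 42 minutes leg 3 → 1:58 PM UTC.
Add 7 hours and 8 minutes layover in Dhaka → 9:06 PM UTC.
Add 6 hours leg 4 → 3:06 AM UTC (Oct 4).
San Teodoro is UTC+3:00, so local arrival = 3:06 AM + 3:00 = 6:06 AM on Oct 4.

6:06 AM on Oct 4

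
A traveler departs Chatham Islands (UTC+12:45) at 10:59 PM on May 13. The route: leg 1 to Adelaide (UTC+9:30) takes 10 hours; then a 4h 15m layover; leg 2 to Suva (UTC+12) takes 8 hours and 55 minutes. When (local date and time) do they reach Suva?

Convert departure to UTC: 10:59 PM − 12:45 = 10:14 AM UTC on May 13.
Add 10 hours leg 1 → 8:14 PM UTC.
Add 4 hours and 15 minutes layover in Adelaide → 12:29 AM UTC (May 14).
Add 8 hours 55 minutes leg 2 → 9:24 AM UTC.
Suva is UTC+12:00, so local arrival = 9:24 AM + 12:00 = 9:24 PM on May 14.

9:24 PM on May 14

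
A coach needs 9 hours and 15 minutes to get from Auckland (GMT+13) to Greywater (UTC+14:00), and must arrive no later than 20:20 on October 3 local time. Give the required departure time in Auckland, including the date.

Target arrival in UTC: 20:20 − 14:00 = 06:20 on Oct 3.
Subtract 9 hours 15 minutes → departure 21:05 UTC on Oct 2.
Auckland is UTC+13:00: 21:05 + 13:00 = 10:05 on Oct 3.

10:05 on Oct 3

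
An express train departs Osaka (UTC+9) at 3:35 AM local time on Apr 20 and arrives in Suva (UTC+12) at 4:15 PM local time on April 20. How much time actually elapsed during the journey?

Suva is 3:00 ahead of Osaka.
Clock-face elapsed time (ignoring zones) is 12 hours 40 minutes.
Actual elapsed = 12 hours 40 minutes − 3:00 = 9 hours 40 minutes.

9 hours 40 minutes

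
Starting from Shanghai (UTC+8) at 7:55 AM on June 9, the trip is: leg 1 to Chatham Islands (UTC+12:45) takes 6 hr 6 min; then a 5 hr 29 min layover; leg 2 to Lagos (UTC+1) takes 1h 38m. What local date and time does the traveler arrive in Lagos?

2:08 PM on June 9

Convert departure to UTC: 7:55 AM − 8:00 = 11:55 PM UTC on Jun 8.
Add 6 hours 6 minutes leg 1 → 6:01 AM UTC (Jun 9).
Add 5 hours and 29 minutes layover in Chatham Islands → 11:30 AM UTC.
Add 1 hour 38 minutes leg 2 → 1:08 PM UTC.
Lagos is UTC+1:00, so local arrival = 1:08 PM + 1:00 = 2:08 PM on Jun 9.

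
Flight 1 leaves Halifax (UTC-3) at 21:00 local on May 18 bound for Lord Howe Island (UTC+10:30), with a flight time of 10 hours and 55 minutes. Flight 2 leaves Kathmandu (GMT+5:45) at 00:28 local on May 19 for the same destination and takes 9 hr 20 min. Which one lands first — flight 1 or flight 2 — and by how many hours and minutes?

Flight 1 in UTC: 21:00 + 3:00 = 00:00 on May 19.
+10 hours 55 minutes → arrive 10:55 UTC on May 19.
Flight 2 in UTC: 00:28 − 5:45 = 18:43 on May 18.
+9 hours 20 minutes → arrive 04:03 UTC on May 19.
Flight 2 lands earlier by 6 hours 52 minutes.

the second, by 6 hours 52 minutes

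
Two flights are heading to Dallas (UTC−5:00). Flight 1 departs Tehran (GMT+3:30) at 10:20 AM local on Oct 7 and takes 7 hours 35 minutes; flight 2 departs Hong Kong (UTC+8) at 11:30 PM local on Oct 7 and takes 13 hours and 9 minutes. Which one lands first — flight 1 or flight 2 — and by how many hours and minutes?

the first, by 14 hours 14 minutes

Flight 1 in UTC: 10:20 AM − 3:30 = 6:50 AM on Oct 7.
+7 hours and 35 minutes → arrive 2:25 PM UTC on Oct 7.
Flight 2 in UTC: 11:30 PM − 8:00 = 3:30 PM on Oct 7.
+13 hours 9 minutes → arrive 4:39 AM UTC on Oct 8.
Flight 1 lands earlier by 14 hours 14 minutes.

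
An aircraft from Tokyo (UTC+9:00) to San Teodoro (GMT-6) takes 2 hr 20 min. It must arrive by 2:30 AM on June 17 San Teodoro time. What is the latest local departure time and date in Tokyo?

3:10 PM on June 17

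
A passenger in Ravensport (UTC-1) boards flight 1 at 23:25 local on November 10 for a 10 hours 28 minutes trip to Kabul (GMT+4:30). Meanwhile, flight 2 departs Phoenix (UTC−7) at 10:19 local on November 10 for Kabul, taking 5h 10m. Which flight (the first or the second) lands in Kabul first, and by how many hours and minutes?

the second, by 12 hours 24 minutes

Flight 1 in UTC: 23:25 + 1:00 = 00:25 on Nov 11.
+10 hours 28 minutes → arrive 10:53 UTC on Nov 11.
Flight 2 in UTC: 10:19 + 7:00 = 17:19 on Nov 10.
+5 hours and 10 minutes → arrive 22:29 UTC on Nov 10.
Flight 2 lands earlier by 12 hours 24 minutes.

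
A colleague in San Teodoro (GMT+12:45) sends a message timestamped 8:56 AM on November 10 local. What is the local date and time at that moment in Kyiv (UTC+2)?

10:11 PM on November 9

In UTC: 8:56 AM − 12:45 = 8:11 PM on Nov 9.
Kyiv is UTC+2:00: 8:11 PM + 2:00 = 10:11 PM on Nov 9.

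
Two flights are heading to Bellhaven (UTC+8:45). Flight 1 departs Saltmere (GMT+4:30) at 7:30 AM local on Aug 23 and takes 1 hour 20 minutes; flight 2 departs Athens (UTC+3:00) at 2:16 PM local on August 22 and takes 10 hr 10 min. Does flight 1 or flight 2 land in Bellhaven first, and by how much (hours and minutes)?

Flight 1 in UTC: 7:30 AM − 4:30 = 3:00 AM on Aug 23.
+1 hour and 20 minutes → arrive 4:20 AM UTC on Aug 23.
Flight 2 in UTC: 2:16 PM − 3:00 = 11:16 AM on Aug 22.
+10 hours 10 minutes → arrive 9:26 PM UTC on Aug 22.
Flight 2 lands earlier by 6 hours 54 minutes.

the second, by 6 hours 54 minutes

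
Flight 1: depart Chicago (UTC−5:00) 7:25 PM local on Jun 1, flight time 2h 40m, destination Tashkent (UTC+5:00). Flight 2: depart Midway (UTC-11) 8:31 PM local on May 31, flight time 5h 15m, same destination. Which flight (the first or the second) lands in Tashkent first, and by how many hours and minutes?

the second, by 14 hours 19 minutes

Flight 1 in UTC: 7:25 PM + 5:00 = 12:25 AM on Jun 2.
+2 hours and 40 minutes → arrive 3:05 AM UTC on Jun 2.
Flight 2 in UTC: 8:31 PM + 11:00 = 7:31 AM on Jun 1.
+5 hours and 15 minutes → arrive 12:46 PM UTC on Jun 1.
Flight 2 lands earlier by 14 hours 19 minutes.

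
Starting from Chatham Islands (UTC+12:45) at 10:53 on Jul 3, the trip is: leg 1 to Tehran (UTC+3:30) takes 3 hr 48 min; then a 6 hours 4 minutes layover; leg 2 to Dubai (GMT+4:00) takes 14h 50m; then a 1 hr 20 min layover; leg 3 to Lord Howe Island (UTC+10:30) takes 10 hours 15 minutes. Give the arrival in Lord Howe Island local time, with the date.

20:55 on July 4

Convert departure to UTC: 10:53 − 12:45 = 22:08 UTC on Jul 2.
Add 3 hours 48 minutes leg 1 → 01:56 UTC (Jul 3).
Add 6 hours 4 minutes layover in Tehran → 08:00 UTC.
Add 14 hours and 50 minutes leg 2 → 22:50 UTC.
Add 1 hour and 20 minutes layover in Dubai → 00:10 UTC (Jul 4).
Add 10 hours and 15 minutes leg 3 → 10:25 UTC.
Lord Howe Island is UTC+10:30, so local arrival = 10:25 + 10:30 = 20:55 on Jul 4.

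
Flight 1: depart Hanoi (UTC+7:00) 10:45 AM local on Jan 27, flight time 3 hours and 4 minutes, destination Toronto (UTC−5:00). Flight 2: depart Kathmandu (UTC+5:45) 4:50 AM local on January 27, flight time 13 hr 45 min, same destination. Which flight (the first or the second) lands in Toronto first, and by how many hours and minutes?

Flight 1 in UTC: 10:45 AM − 7:00 = 3:45 AM on Jan 27.
+3 hours 4 minutes → arrive 6:49 AM UTC on Jan 27.
Flight 2 in UTC: 4:50 AM − 5:45 = 11:05 PM on Jan 26.
+13 hours 45 minutes → arrive 12:50 PM UTC on Jan 27.
Flight 1 lands earlier by 6 hours 1 minute.

the first, by 6 hours 1 minute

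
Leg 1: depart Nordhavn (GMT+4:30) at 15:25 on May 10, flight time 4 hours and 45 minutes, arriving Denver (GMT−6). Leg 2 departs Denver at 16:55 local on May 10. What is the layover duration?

7 hours 15 minutes

Convert departure to UTC: 15:25 − 4:30 = 10:55 UTC on May 10.
Add 4 hours and 45 minutes flight time → 15:40 UTC.
Denver is UTC−6:00, so local arrival = 15:40 − 6:00 = 09:40 on May 10.
Layover = 16:55 − 09:40 = 7 hours 15 minutes.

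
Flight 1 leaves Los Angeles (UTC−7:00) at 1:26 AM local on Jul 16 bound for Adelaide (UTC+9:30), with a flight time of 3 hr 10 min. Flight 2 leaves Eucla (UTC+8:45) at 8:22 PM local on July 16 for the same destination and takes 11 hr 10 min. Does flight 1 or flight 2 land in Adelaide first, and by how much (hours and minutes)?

the first, by 11 hours 11 minutes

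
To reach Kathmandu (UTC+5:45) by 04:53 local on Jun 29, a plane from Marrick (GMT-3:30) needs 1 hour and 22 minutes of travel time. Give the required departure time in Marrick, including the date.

18:16 on June 28

Target arrival in UTC: 04:53 − 5:45 = 23:08 on Jun 28.
Subtract 1 hour 22 minutes → departure 21:46 UTC on Jun 28.
Marrick is UTC−3:30: 21:46 − 3:30 = 18:16 on Jun 28.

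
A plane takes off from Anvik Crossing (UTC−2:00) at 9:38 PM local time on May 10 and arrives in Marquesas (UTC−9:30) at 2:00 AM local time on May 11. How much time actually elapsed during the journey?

11 hours 52 minutes

Departure in UTC: 9:38 PM + 2:00 = 11:38 PM on May 10.
Arrival in UTC: 2:00 AM + 9:30 = 11:30 AM on May 11.
Elapsed = 11:30 AM − 11:38 PM (+1 day) = 11 hours 52 minutes.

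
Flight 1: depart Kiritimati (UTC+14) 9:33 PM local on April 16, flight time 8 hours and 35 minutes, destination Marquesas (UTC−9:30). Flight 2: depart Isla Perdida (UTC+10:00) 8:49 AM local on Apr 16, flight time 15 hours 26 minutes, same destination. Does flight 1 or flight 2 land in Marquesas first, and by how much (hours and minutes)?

the second, by 1 hour 53 minutes

Flight 1 in UTC: 9:33 PM − 14:00 = 7:33 AM on Apr 16.
+8 hours 35 minutes → arrive 4:08 PM UTC on Apr 16.
Flight 2 in UTC: 8:49 AM − 10:00 = 10:49 PM on Apr 15.
+15 hours and 26 minutes → arrive 2:15 PM UTC on Apr 16.
Flight 2 lands earlier by 1 hour 53 minutes.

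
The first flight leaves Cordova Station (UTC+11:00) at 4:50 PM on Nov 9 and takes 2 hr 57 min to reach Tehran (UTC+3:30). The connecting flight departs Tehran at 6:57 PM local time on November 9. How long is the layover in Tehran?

Convert departure to UTC: 4:50 PM − 11:00 = 5:50 AM UTC on Nov 9.
Add 2 hours 57 minutes flight time → 8:47 AM UTC.
Tehran is UTC+3:30, so local arrival = 8:47 AM + 3:30 = 12:17 PM on Nov 9.
Layover = 6:57 PM − 12:17 PM = 6 hours 40 minutes.

6 hours 40 minutes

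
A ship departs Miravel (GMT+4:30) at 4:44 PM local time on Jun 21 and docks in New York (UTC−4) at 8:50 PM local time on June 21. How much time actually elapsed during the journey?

12 hours 36 minutes

New York is 8:30 behind Miravel.
Clock-face elapsed time (ignoring zones) is 4 hours 6 minutes.
Actual elapsed = 4 hours 6 minutes + 8:30 = 12 hours 36 minutes.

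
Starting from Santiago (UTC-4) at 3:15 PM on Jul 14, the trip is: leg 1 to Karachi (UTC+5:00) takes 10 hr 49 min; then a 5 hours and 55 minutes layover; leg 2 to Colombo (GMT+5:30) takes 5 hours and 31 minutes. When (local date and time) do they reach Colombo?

11:00 PM on July 15

Convert departure to UTC: 3:15 PM + 4:00 = 7:15 PM UTC on Jul 14.
Add 10 hours 49 minutes leg 1 → 6:04 AM UTC (Jul 15).
Add 5 hours 55 minutes layover in Karachi → 11:59 AM UTC.
Add 5 hours and 31 minutes leg 2 → 5:30 PM UTC.
Colombo is UTC+5:30, so local arrival = 5:30 PM + 5:30 = 11:00 PM on Jul 15.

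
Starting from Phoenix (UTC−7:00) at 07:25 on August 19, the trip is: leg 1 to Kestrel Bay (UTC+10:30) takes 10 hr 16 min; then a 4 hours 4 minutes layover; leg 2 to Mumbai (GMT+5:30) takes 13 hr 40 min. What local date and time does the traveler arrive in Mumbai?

Convert departure to UTC: 07:25 + 7:00 = 14:25 UTC on Aug 19.
Add 10 hours 16 minutes leg 1 → 00:41 UTC (Aug 20).
Add 4 hours 4 minutes layover in Kestrel Bay → 04:45 UTC.
Add 13 hours 40 minutes leg 2 → 18:25 UTC.
Mumbai is UTC+5:30, so local arrival = 18:25 + 5:30 = 23:55 on Aug 20.

23:55 on August 20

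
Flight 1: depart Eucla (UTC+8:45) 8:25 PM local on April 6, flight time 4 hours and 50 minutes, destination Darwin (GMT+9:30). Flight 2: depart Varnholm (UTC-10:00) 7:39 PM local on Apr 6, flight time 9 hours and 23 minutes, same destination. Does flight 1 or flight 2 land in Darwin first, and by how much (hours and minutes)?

Flight 1 in UTC: 8:25 PM − 8:45 = 11:40 AM on Apr 6.
+4 hours 50 minutes → arrive 4:30 PM UTC on Apr 6.
Flight 2 in UTC: 7:39 PM + 10:00 = 5:39 AM on Apr 7.
+9 hours and 23 minutes → arrive 3:02 PM UTC on Apr 7.
Flight 1 lands earlier by 22 hours 32 minutes.

the first, by 22 hours 32 minutes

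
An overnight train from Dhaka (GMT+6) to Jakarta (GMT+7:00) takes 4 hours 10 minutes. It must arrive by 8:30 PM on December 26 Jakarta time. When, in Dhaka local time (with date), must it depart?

Target arrival in UTC: 8:30 PM − 7:00 = 1:30 PM on Dec 26.
Subtract 4 hours 10 minutes → departure 9:20 AM UTC on Dec 26.
Dhaka is UTC+6:00: 9:20 AM + 6:00 = 3:20 PM on Dec 26.

3:20 PM on Dec 26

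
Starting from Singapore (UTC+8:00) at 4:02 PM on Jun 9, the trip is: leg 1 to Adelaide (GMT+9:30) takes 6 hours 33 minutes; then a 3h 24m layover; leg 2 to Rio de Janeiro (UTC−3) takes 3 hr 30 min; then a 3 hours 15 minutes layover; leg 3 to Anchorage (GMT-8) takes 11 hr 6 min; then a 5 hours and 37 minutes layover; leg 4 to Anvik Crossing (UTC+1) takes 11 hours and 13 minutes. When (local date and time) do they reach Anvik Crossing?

Convert departure to UTC: 4:02 PM − 8:00 = 8:02 AM UTC on Jun 9.
Add 6 hours and 33 minutes leg 1 → 2:35 PM UTC.
Add 3 hours 24 minutes layover in Adelaide → 5:59 PM UTC.
Add 3 hours and 30 minutes leg 2 → 9:29 PM UTC.
Add 3 hours and 15 minutes layover in Rio de Janeiro → 12:44 AM UTC (Jun 10).
Add 11 hours 6 minutes leg 3 → 11:50 AM UTC.
Add 5 hours 37 minutes layover in Anchorage → 5:27 PM UTC.
Add 11 hours 13 minutes leg 4 → 4:40 AM UTC (Jun 11).
Anvik Crossing is UTC+1:00, so local arrival = 4:40 AM + 1:00 = 5:40 AM on Jun 11.

5:40 AM on June 11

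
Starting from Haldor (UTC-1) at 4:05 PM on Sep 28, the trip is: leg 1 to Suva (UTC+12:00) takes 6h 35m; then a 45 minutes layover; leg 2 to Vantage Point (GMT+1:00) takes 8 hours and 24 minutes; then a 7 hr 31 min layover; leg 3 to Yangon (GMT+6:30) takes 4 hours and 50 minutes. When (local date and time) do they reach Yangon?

3:40 AM on September 30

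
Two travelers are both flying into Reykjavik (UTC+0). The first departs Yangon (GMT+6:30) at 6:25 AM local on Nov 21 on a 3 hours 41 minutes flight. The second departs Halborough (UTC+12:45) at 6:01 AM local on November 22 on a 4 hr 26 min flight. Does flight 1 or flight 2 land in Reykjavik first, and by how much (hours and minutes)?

Flight 1 in UTC: 6:25 AM − 6:30 = 11:55 PM on Nov 20.
+3 hours and 41 minutes → arrive 3:36 AM UTC on Nov 21.
Flight 2 in UTC: 6:01 AM − 12:45 = 5:16 PM on Nov 21.
+4 hours 26 minutes → arrive 9:42 PM UTC on Nov 21.
Flight 1 lands earlier by 18 hours 6 minutes.

the first, by 18 hours 6 minutes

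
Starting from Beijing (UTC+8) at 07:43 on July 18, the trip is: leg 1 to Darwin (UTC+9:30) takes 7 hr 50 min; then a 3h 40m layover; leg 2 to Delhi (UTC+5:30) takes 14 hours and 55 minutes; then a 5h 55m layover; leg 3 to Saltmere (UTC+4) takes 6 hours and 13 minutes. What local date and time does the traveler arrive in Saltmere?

Convert departure to UTC: 07:43 − 8:00 = 23:43 UTC on Jul 17.
Add 7 hours and 50 minutes leg 1 → 07:33 UTC (Jul 18).
Add 3 hours and 40 minutes layover in Darwin → 11:13 UTC.
Add 14 hours 55 minutes leg 2 → 02:08 UTC (Jul 19).
Add 5 hours 55 minutes layover in Delhi → 08:03 UTC.
Add 6 hours 13 minutes leg 3 → 14:16 UTC.
Saltmere is UTC+4:00, so local arrival = 14:16 + 4:00 = 18:16 on Jul 19.

18:16 on Jul 19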